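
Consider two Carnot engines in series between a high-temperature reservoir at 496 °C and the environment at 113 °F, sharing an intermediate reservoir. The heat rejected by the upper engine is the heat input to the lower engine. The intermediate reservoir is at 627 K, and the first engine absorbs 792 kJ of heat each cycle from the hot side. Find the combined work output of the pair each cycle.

T_H = 496 °C → 496 + 273.15 = 769.15 K.
T_C = 113 °F → (113 − 32) × 5/9 = 45.00 °C = 318.15 K.
Two reversible stages in series are equivalent to a single Carnot engine between T_H and T_C, so η_total = 1 − T_C/T_H = 1 − 318.15/769.15 = 0.5864.
W_total = η_total · Q_H = 0.5864 × 792 = 464.4 kJ.

W_total ≈ 464.4 kJ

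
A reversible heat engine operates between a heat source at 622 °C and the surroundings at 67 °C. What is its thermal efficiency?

T_H = 622 °C → 622 + 273.15 = 895.15 K.
T_C = 67 °C → 67 + 273.15 = 340.15 K.
η_rev = 1 − T_C/T_H = 1 − 340.15/895.15 = 0.620.

η ≈ 0.620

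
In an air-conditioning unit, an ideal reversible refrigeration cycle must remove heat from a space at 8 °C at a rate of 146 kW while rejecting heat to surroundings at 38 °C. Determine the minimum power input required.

T_H = 38 °C → 38 + 273.15 = 311.15 K.
T_C = 8 °C → 8 + 273.15 = 281.15 K.
The reversible coefficient of performance is COP_R = T_C/(T_H − T_C) = 281.15/30.00 = 9.3717.
W = Q_C/COP_R = 146/9.3717 = 15.6 kW.

Ẇ_in ≈ 15.6 kW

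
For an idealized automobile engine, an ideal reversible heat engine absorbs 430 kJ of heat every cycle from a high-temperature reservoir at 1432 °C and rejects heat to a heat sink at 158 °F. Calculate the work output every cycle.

W ≈ 343 kJ

T_H = 1432 °C → 1432 + 273.15 = 1705.15 K.
T_C = 158 °F → (158 − 32) × 5/9 = 70.00 °C = 343.15 K.
Since the cycle is reversible, η = 1 − T_C/T_H = 1 − 343.15/1705.15 = 0.7988.
W = η·Q_H = 0.7988 × 430 = 343 kJ.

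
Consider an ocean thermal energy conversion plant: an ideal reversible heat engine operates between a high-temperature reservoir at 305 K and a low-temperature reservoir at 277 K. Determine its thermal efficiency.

η ≈ 0.09180

η_rev = 1 − T_C/T_H = 1 − 277.00/305.00 = 0.09180.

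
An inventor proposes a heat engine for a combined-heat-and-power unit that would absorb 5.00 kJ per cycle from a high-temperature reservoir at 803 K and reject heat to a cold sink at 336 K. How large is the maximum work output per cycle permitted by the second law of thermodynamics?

The upper bound on efficiency is η_max = 1 − T_C/T_H = 1 − 336.00/803.00 = 0.5816.
W_max = η_max · Q_H = 0.5816 × 5.00 = 2.908 kJ.

W_max ≈ 2.908 kJ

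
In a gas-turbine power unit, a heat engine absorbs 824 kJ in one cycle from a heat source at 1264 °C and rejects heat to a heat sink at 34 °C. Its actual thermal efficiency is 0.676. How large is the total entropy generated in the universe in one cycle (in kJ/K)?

T_H = 1264 °C → 1264 + 273.15 = 1537.15 K.
T_C = 34 °C → 34 + 273.15 = 307.15 K.
W = η·Q_H = 0.676 × 824 = 557.0 kJ, so Q_C = Q_H − W = 267.0 kJ.
The hot reservoir loses entropy Q_H/T_H = 824/1537.15 = 0.5361 kJ/K; the cold reservoir gains Q_C/T_C = 267.0/307.15 = 0.8692 kJ/K.
ΔS_univ = −Q_H/T_H + Q_C/T_C = 0.3331 kJ/K (> 0, since η = 0.676 < η_Carnot = 0.800).

ΔS_univ ≈ 0.3331 kJ/K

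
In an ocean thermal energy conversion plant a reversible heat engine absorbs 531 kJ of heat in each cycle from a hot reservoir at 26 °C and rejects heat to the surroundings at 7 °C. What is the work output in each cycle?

T_H = 26 °C → 26 + 273.15 = 299.15 K.
T_C = 7 °C → 7 + 273.15 = 280.15 K.
For a reversible engine, η = 1 − T_C/T_H = 1 − 280.15/299.15 = 0.0635.
W = η·Q_H = 0.0635 × 531 = 33.7 kJ.

W ≈ 33.7 kJ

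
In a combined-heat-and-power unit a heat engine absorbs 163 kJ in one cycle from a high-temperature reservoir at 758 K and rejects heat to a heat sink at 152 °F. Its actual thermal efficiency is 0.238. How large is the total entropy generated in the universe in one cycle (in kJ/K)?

T_C = 152 °F → (152 − 32) × 5/9 = 66.67 °C = 339.82 K.
W = η·Q_H = 0.238 × 163 = 38.79 kJ, so Q_C = Q_H − W = 124.2 kJ.
Reservoir entropy changes: ΔS_H = −Q_H/T_H = −163/758.00 = -0.2150 kJ/K and ΔS_C = +Q_C/T_C = 124.2/339.82 = 0.3655 kJ/K.
ΔS_univ = −Q_H/T_H + Q_C/T_C = 0.1505 kJ/K (> 0, since η = 0.238 < η_Carnot = 0.552).

ΔS_univ ≈ 0.1505 kJ/K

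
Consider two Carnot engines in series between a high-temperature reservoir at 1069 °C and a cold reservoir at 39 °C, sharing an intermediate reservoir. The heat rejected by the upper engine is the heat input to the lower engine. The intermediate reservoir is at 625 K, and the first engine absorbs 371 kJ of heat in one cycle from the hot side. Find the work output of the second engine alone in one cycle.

W₂ ≈ 86.5 kJ

T_H = 1069 °C → 1069 + 273.15 = 1342.15 K.
T_C = 39 °C → 39 + 273.15 = 312.15 K.
Heat entering the second stage: Q_m = Q_H·(T_m/T_H) = 371 × 625.00/1342.15 = 173 kJ.
Second-stage efficiency η₂ = 1 − T_C/T_m = 1 − 312.15/625.00 = 0.5006, so W₂ = η₂·Q_m = 86.5 kJ.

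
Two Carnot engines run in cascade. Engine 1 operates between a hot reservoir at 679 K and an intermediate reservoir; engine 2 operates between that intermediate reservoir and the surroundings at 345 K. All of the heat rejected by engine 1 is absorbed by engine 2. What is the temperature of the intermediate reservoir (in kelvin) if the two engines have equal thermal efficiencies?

Equal efficiencies require 1 − T_m/T_H = 1 − T_C/T_m, i.e. T_m/T_H = T_C/T_m, so T_m = √(T_H·T_C) = √(679.00 × 345.00) = 484.0 K.

T_m ≈ 484.0 K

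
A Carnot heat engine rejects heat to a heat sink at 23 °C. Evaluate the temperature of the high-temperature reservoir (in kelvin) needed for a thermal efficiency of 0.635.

T_C = 23 °C → 23 + 273.15 = 296.15 K.
From η = 1 − T_C/T_H, solving for T_H gives T_H = T_C/(1 − η) = 296.15/(1 − 0.635) = 811 K.

T_H ≈ 811 K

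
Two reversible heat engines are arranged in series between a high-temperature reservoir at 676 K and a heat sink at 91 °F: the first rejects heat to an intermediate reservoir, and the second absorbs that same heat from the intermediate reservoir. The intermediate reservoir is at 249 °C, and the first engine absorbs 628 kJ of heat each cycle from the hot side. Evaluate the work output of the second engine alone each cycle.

W₂ ≈ 201 kJ

T_C = 91 °F → (91 − 32) × 5/9 = 32.78 °C = 305.93 K.
T_m = 249 °C → 249 + 273.15 = 522.15 K.
Heat entering the second stage: Q_m = Q_H·(T_m/T_H) = 628 × 522.15/676.00 = 485 kJ.
Second-stage efficiency η₂ = 1 − T_C/T_m = 1 − 305.93/522.15 = 0.4141, so W₂ = η₂·Q_m = 201 kJ.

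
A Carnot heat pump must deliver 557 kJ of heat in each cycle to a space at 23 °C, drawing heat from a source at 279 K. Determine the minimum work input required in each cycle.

W_in ≈ 32.26 kJ

T_H = 23 °C → 23 + 273.15 = 296.15 K.
The Carnot heat-pump COP is COP_HP = T_H/(T_H − T_C) = 296.15/17.15 = 17.2682.
W = Q_H/COP_HP = 557/17.2682 = 32.26 kJ.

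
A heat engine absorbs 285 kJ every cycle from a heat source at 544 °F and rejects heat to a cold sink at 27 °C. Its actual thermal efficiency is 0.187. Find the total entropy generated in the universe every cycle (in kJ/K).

ΔS_univ ≈ 0.2608 kJ/K

T_H = 544 °F → (544 − 32) × 5/9 = 284.44 °C = 557.59 K.
T_C = 27 °C → 27 + 273.15 = 300.15 K.
W = η·Q_H = 0.187 × 285 = 53.30 kJ, so Q_C = Q_H − W = 231.7 kJ.
Entropy balance on the reservoirs: −Q_H/T_H = -0.5111 kJ/K, +Q_C/T_C = 0.7720 kJ/K.
ΔS_univ = −Q_H/T_H + Q_C/T_C = 0.2608 kJ/K (> 0, since η = 0.187 < η_Carnot = 0.462).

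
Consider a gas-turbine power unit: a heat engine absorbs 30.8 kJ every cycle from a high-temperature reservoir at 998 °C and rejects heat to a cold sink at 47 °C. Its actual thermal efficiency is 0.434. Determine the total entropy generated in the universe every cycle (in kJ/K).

T_H = 998 °C → 998 + 273.15 = 1271.15 K.
T_C = 47 °C → 47 + 273.15 = 320.15 K.
W = η·Q_H = 0.434 × 30.8 = 13.37 kJ, so Q_C = Q_H − W = 17.43 kJ.
Reservoir entropy changes: ΔS_H = −Q_H/T_H = −30.8/1271.15 = -0.02423 kJ/K and ΔS_C = +Q_C/T_C = 17.43/320.15 = 0.05445 kJ/K.
ΔS_univ = −Q_H/T_H + Q_C/T_C = 0.03022 kJ/K (> 0, since η = 0.434 < η_Carnot = 0.748).

ΔS_univ ≈ 0.03022 kJ/K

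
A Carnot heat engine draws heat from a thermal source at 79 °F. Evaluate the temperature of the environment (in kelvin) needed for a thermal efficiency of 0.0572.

T_H = 79 °F → (79 − 32) × 5/9 = 26.11 °C = 299.26 K.
From η = 1 − T_C/T_H, T_C = T_H·(1 − η) = 299.26 × (1 − 0.0572) = 282 K.

T_C ≈ 282 K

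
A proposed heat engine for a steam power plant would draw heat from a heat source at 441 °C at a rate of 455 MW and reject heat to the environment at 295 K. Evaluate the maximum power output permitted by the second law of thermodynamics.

T_H = 441 °C → 441 + 273.15 = 714.15 K.
No engine can exceed the Carnot limit: η_max = 1 − T_C/T_H = 1 − 295.00/714.15 = 0.5869.
W_max = η_max · Q_H = 0.5869 × 455 = 267 MW.

Ẇ_max ≈ 267 MW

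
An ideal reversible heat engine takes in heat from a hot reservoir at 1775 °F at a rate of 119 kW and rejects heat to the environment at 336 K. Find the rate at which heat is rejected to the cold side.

T_H = 1775 °F → (1775 − 32) × 5/9 = 968.33 °C = 1241.48 K.
For a reversible engine, η = 1 − T_C/T_H = 1 − 336.00/1241.48 = 0.7294.
For a reversible cycle Q_C/Q_H = T_C/T_H, so Q_C = 119 × 336.00/1241.48 = 32.2 kW.

Q̇_C ≈ 32.2 kW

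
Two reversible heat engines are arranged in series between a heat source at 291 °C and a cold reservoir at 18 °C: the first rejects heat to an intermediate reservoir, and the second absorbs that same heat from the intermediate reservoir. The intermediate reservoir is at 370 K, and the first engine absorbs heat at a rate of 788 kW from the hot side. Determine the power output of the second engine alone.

Ẇ₂ ≈ 110 kW

T_H = 291 °C → 291 + 273.15 = 564.15 K.
T_C = 18 °C → 18 + 273.15 = 291.15 K.
Heat entering the second stage: Q_m = Q_H·(T_m/T_H) = 788 × 370.00/564.15 = 517 kW.
Second-stage efficiency η₂ = 1 − T_C/T_m = 1 − 291.15/370.00 = 0.2131, so W₂ = η₂·Q_m = 110 kW.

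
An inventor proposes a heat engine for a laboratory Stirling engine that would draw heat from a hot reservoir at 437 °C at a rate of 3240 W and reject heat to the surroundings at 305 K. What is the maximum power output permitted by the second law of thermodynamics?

Ẇ_max ≈ 1848 W

T_H = 437 °C → 437 + 273.15 = 710.15 K.
By the Carnot theorem, η_max = 1 − T_C/T_H = 1 − 305.00/710.15 = 0.5705.
W_max = η_max · Q_H = 0.5705 × 3240 = 1848 W.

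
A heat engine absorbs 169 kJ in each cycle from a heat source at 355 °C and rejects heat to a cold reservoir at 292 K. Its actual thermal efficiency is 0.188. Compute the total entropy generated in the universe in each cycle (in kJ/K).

T_H = 355 °C → 355 + 273.15 = 628.15 K.
W = η·Q_H = 0.188 × 169 = 31.77 kJ, so Q_C = Q_H − W = 137.2 kJ.
Reservoir entropy changes: ΔS_H = −Q_H/T_H = −169/628.15 = -0.2690 kJ/K and ΔS_C = +Q_C/T_C = 137.2/292.00 = 0.4700 kJ/K.
ΔS_univ = −Q_H/T_H + Q_C/T_C = 0.201 kJ/K (> 0, since η = 0.188 < η_Carnot = 0.535).

ΔS_univ ≈ 0.201 kJ/K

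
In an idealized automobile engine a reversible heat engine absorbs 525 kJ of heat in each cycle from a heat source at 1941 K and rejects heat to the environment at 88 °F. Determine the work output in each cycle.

W ≈ 442.7 kJ

T_C = 88 °F → (88 − 32) × 5/9 = 31.11 °C = 304.26 K.
Since the cycle is reversible, η = 1 − T_C/T_H = 1 − 304.26/1941.00 = 0.8432.
W = η·Q_H = 0.8432 × 525 = 442.7 kJ.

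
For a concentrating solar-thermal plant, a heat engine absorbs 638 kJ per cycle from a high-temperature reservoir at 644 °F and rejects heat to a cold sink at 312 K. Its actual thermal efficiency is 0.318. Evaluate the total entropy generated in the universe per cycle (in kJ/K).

ΔS_univ ≈ 0.354 kJ/K

T_H = 644 °F → (644 − 32) × 5/9 = 340.00 °C = 613.15 K.
W = η·Q_H = 0.318 × 638 = 202.9 kJ, so Q_C = Q_H − W = 435.1 kJ.
The hot reservoir loses entropy Q_H/T_H = 638/613.15 = 1.041 kJ/K; the cold reservoir gains Q_C/T_C = 435.1/312.00 = 1.395 kJ/K.
ΔS_univ = −Q_H/T_H + Q_C/T_C = 0.354 kJ/K (> 0, since η = 0.318 < η_Carnot = 0.491).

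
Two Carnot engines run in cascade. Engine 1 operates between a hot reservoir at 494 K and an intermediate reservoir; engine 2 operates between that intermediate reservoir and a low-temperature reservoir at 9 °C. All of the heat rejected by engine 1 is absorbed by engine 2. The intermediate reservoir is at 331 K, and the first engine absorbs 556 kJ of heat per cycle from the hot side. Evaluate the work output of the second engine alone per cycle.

T_C = 9 °C → 9 + 273.15 = 282.15 K.
Heat entering the second stage: Q_m = Q_H·(T_m/T_H) = 556 × 331.00/494.00 = 373 kJ.
Second-stage efficiency η₂ = 1 − T_C/T_m = 1 − 282.15/331.00 = 0.1476, so W₂ = η₂·Q_m = 55.0 kJ.

W₂ ≈ 55.0 kJ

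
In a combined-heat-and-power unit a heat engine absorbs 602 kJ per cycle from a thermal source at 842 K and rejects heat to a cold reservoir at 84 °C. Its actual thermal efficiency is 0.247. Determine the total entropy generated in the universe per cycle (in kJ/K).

ΔS_univ ≈ 0.554 kJ/K

T_C = 84 °C → 84 + 273.15 = 357.15 K.
W = η·Q_H = 0.247 × 602 = 148.7 kJ, so Q_C = Q_H − W = 453.3 kJ.
Reservoir entropy changes: ΔS_H = −Q_H/T_H = −602/842.00 = -0.7150 kJ/K and ΔS_C = +Q_C/T_C = 453.3/357.15 = 1.269 kJ/K.
ΔS_univ = −Q_H/T_H + Q_C/T_C = 0.554 kJ/K (> 0, since η = 0.247 < η_Carnot = 0.576).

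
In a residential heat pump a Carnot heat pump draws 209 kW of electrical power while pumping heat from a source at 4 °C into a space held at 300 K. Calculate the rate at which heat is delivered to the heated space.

T_C = 4 °C → 4 + 273.15 = 277.15 K.
For a reversible heat pump, COP_HP = T_H/(T_H − T_C) = 300.00/22.85 = 13.1291.
Q_H = COP_HP · W = 13.1291 × 209 = 2740 kW.

Q̇_H ≈ 2740 kW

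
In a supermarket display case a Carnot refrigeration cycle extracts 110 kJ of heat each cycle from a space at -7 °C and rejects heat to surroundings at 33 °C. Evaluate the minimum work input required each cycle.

W_in ≈ 16.5 kJ

T_H = 33 °C → 33 + 273.15 = 306.15 K.
T_C = -7 °C → -7 + 273.15 = 266.15 K.
COP_R = T_C/(T_H − T_C) = 266.15/40.00 = 6.6537.
W = Q_C/COP_R = 110/6.6537 = 16.5 kJ.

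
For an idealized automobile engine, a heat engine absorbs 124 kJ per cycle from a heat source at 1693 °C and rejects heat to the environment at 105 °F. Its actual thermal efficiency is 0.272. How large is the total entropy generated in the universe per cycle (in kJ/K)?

ΔS_univ ≈ 0.2247 kJ/K

T_H = 1693 °C → 1693 + 273.15 = 1966.15 K.
T_C = 105 °F → (105 − 32) × 5/9 = 40.56 °C = 313.71 K.
W = η·Q_H = 0.272 × 124 = 33.73 kJ, so Q_C = Q_H − W = 90.27 kJ.
The hot reservoir loses entropy Q_H/T_H = 124/1966.15 = 0.06307 kJ/K; the cold reservoir gains Q_C/T_C = 90.27/313.71 = 0.2878 kJ/K.
ΔS_univ = −Q_H/T_H + Q_C/T_C = 0.2247 kJ/K (> 0, since η = 0.272 < η_Carnot = 0.840).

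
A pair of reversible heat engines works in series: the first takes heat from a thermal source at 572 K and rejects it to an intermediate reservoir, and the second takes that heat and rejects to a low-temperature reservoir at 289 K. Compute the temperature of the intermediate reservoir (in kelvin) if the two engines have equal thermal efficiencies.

T_m ≈ 407 K

Equal efficiencies require 1 − T_m/T_H = 1 − T_C/T_m, i.e. T_m/T_H = T_C/T_m, so T_m = √(T_H·T_C) = √(572.00 × 289.00) = 407 K.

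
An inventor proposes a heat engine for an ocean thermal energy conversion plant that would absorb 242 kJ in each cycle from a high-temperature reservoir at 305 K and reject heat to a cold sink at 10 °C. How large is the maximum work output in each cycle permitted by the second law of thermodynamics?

T_C = 10 °C → 10 + 273.15 = 283.15 K.
By the Carnot theorem, η_max = 1 − T_C/T_H = 1 − 283.15/305.00 = 0.0716.
W_max = η_max · Q_H = 0.0716 × 242 = 17.34 kJ.

W_max ≈ 17.34 kJ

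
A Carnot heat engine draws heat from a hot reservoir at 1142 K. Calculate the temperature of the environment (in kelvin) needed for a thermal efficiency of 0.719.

T_C ≈ 321 K

From η = 1 − T_C/T_H, T_C = T_H·(1 − η) = 1142.00 × (1 − 0.719) = 321 K.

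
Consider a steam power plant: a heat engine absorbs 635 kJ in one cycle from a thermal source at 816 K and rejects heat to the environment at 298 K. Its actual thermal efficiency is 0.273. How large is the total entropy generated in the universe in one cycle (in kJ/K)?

ΔS_univ ≈ 0.771 kJ/K

W = η·Q_H = 0.273 × 635 = 173.4 kJ, so Q_C = Q_H − W = 461.6 kJ.
Reservoir entropy changes: ΔS_H = −Q_H/T_H = −635/816.00 = -0.7782 kJ/K and ΔS_C = +Q_C/T_C = 461.6/298.00 = 1.549 kJ/K.
ΔS_univ = −Q_H/T_H + Q_C/T_C = 0.771 kJ/K (> 0, since η = 0.273 < η_Carnot = 0.635).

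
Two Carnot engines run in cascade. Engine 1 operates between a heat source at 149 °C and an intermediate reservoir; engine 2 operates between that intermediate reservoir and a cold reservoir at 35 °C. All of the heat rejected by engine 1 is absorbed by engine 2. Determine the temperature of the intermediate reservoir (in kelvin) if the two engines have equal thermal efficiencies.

T_H = 149 °C → 149 + 273.15 = 422.15 K.
T_C = 35 °C → 35 + 273.15 = 308.15 K.
Equal efficiencies require 1 − T_m/T_H = 1 − T_C/T_m, i.e. T_m/T_H = T_C/T_m, so T_m = √(T_H·T_C) = √(422.15 × 308.15) = 360.7 K.

T_m ≈ 360.7 K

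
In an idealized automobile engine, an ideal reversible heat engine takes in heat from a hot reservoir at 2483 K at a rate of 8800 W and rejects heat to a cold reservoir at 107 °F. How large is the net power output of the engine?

T_C = 107 °F → (107 − 32) × 5/9 = 41.67 °C = 314.82 K.
For a reversible engine, η = 1 − T_C/T_H = 1 − 314.82/2483.00 = 0.8732.
W = η·Q_H = 0.8732 × 8800 = 7684 W.

Ẇ ≈ 7684 W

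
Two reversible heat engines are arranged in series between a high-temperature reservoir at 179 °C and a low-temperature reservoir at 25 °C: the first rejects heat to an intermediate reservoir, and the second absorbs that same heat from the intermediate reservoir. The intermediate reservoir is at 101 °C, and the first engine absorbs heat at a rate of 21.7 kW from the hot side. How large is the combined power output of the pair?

T_H = 179 °C → 179 + 273.15 = 452.15 K.
T_C = 25 °C → 25 + 273.15 = 298.15 K.
Two reversible stages in series are equivalent to a single Carnot engine between T_H and T_C, so η_total = 1 − T_C/T_H = 1 − 298.15/452.15 = 0.3406.
W_total = η_total · Q_H = 0.3406 × 21.7 = 7.39 kW.

Ẇ_total ≈ 7.39 kW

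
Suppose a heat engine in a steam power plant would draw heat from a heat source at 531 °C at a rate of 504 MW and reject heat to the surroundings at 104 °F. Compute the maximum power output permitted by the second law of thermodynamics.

T_H = 531 °C → 531 + 273.15 = 804.15 K.
T_C = 104 °F → (104 − 32) × 5/9 = 40.00 °C = 313.15 K.
By the Carnot theorem, η_max = 1 − T_C/T_H = 1 − 313.15/804.15 = 0.6106.
W_max = η_max · Q_H = 0.6106 × 504 = 307.7 MW.

Ẇ_max ≈ 307.7 MW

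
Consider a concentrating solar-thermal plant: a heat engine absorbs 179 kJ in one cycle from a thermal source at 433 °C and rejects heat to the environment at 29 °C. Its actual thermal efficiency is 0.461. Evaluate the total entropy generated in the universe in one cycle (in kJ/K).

ΔS_univ ≈ 0.06583 kJ/K

T_H = 433 °C → 433 + 273.15 = 706.15 K.
T_C = 29 °C → 29 + 273.15 = 302.15 K.
W = η·Q_H = 0.461 × 179 = 82.52 kJ, so Q_C = Q_H − W = 96.48 kJ.
Reservoir entropy changes: ΔS_H = −Q_H/T_H = −179/706.15 = -0.2535 kJ/K and ΔS_C = +Q_C/T_C = 96.48/302.15 = 0.3193 kJ/K.
ΔS_univ = −Q_H/T_H + Q_C/T_C = 0.06583 kJ/K (> 0, since η = 0.461 < η_Carnot = 0.572).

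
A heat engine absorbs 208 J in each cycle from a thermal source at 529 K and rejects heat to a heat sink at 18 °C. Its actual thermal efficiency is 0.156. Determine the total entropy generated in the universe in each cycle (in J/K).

ΔS_univ ≈ 0.210 J/K

T_C = 18 °C → 18 + 273.15 = 291.15 K.
W = η·Q_H = 0.156 × 208 = 32.45 J, so Q_C = Q_H − W = 175.6 J.
The hot reservoir loses entropy Q_H/T_H = 208/529.00 = 0.3932 J/K; the cold reservoir gains Q_C/T_C = 175.6/291.15 = 0.6030 J/K.
ΔS_univ = −Q_H/T_H + Q_C/T_C = 0.210 J/K (> 0, since η = 0.156 < η_Carnot = 0.450).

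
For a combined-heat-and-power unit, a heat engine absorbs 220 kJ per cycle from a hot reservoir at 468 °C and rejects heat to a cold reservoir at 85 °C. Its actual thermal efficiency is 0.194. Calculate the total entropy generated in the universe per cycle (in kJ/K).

ΔS_univ ≈ 0.1983 kJ/K

T_H = 468 °C → 468 + 273.15 = 741.15 K.
T_C = 85 °C → 85 + 273.15 = 358.15 K.
W = η·Q_H = 0.194 × 220 = 42.68 kJ, so Q_C = Q_H − W = 177.3 kJ.
Entropy balance on the reservoirs: −Q_H/T_H = -0.2968 kJ/K, +Q_C/T_C = 0.4951 kJ/K.
ΔS_univ = −Q_H/T_H + Q_C/T_C = 0.1983 kJ/K (> 0, since η = 0.194 < η_Carnot = 0.517).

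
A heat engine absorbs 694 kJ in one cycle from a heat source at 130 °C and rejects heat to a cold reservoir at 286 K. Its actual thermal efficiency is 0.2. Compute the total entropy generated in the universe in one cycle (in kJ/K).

T_H = 130 °C → 130 + 273.15 = 403.15 K.
W = η·Q_H = 0.2 × 694 = 138.8 kJ, so Q_C = Q_H − W = 555.2 kJ.
The hot reservoir loses entropy Q_H/T_H = 694/403.15 = 1.721 kJ/K; the cold reservoir gains Q_C/T_C = 555.2/286.00 = 1.941 kJ/K.
ΔS_univ = −Q_H/T_H + Q_C/T_C = 0.220 kJ/K (> 0, since η = 0.2 < η_Carnot = 0.291).

ΔS_univ ≈ 0.220 kJ/K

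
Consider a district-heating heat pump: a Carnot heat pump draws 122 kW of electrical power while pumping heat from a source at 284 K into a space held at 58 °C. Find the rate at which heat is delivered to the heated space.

T_H = 58 °C → 58 + 273.15 = 331.15 K.
For a reversible heat pump, COP_HP = T_H/(T_H − T_C) = 331.15/47.15 = 7.0233.
Q_H = COP_HP · W = 7.0233 × 122 = 857 kW.

Q̇_H ≈ 857 kW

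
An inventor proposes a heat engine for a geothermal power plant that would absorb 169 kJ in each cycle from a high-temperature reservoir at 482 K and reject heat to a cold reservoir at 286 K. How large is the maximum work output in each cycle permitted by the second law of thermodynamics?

W_max ≈ 68.7 kJ

The upper bound on efficiency is η_max = 1 − T_C/T_H = 1 − 286.00/482.00 = 0.4066.
W_max = η_max · Q_H = 0.4066 × 169 = 68.7 kJ.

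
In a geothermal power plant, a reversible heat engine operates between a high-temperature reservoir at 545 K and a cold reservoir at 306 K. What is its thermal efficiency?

η ≈ 0.4385

Since the cycle is reversible, η = 1 − T_C/T_H = 1 − 306.00/545.00 = 0.4385.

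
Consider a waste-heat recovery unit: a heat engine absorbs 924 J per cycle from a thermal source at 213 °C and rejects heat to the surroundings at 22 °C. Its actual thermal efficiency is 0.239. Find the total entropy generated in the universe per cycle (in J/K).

ΔS_univ ≈ 0.482 J/K

T_H = 213 °C → 213 + 273.15 = 486.15 K.
T_C = 22 °C → 22 + 273.15 = 295.15 K.
W = η·Q_H = 0.239 × 924 = 220.8 J, so Q_C = Q_H − W = 703.2 J.
Entropy balance on the reservoirs: −Q_H/T_H = -1.901 J/K, +Q_C/T_C = 2.382 J/K.
ΔS_univ = −Q_H/T_H + Q_C/T_C = 0.482 J/K (> 0, since η = 0.239 < η_Carnot = 0.393).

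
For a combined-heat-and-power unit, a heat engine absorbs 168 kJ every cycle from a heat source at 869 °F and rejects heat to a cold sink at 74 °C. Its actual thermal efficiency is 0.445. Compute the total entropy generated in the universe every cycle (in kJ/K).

ΔS_univ ≈ 0.04099 kJ/K

T_H = 869 °F → (869 − 32) × 5/9 = 465.00 °C = 738.15 K.
T_C = 74 °C → 74 + 273.15 = 347.15 K.
W = η·Q_H = 0.445 × 168 = 74.76 kJ, so Q_C = Q_H − W = 93.24 kJ.
Reservoir entropy changes: ΔS_H = −Q_H/T_H = −168/738.15 = -0.2276 kJ/K and ΔS_C = +Q_C/T_C = 93.24/347.15 = 0.2686 kJ/K.
ΔS_univ = −Q_H/T_H + Q_C/T_C = 0.04099 kJ/K (> 0, since η = 0.445 < η_Carnot = 0.530).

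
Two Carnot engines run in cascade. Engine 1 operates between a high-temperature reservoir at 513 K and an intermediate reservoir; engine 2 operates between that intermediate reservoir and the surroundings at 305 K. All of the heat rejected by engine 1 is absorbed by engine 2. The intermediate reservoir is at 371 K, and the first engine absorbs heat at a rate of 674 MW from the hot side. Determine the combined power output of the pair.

Ẇ_total ≈ 273.3 MW

Two reversible stages in series are equivalent to a single Carnot engine between T_H and T_C, so η_total = 1 − T_C/T_H = 1 − 305.00/513.00 = 0.4055.
W_total = η_total · Q_H = 0.4055 × 674 = 273.3 MW.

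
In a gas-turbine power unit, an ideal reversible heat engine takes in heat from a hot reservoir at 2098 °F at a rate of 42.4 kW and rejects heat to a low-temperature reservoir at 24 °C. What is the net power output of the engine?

T_H = 2098 °F → (2098 − 32) × 5/9 = 1147.78 °C = 1420.93 K.
T_C = 24 °C → 24 + 273.15 = 297.15 K.
Since the cycle is reversible, η = 1 − T_C/T_H = 1 − 297.15/1420.93 = 0.7909.
W = η·Q_H = 0.7909 × 42.4 = 33.53 kW.

Ẇ ≈ 33.53 kW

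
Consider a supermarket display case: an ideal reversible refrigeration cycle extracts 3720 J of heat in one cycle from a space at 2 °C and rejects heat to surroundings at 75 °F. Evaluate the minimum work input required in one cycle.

T_H = 75 °F → (75 − 32) × 5/9 = 23.89 °C = 297.04 K.
T_C = 2 °C → 2 + 273.15 = 275.15 K.
The reversible coefficient of performance is COP_R = T_C/(T_H − T_C) = 275.15/21.89 = 12.5703.
W = Q_C/COP_R = 3720/12.5703 = 296 J.

W_in ≈ 296 J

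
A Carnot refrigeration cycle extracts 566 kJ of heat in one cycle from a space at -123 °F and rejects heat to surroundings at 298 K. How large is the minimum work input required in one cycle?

W_in ≈ 336 kJ

T_C = -123 °F → (-123 − 32) × 5/9 = -86.11 °C = 187.04 K.
COP_R = T_C/(T_H − T_C) = 187.04/110.96 = 1.6856.
W = Q_C/COP_R = 566/1.6856 = 336 kJ.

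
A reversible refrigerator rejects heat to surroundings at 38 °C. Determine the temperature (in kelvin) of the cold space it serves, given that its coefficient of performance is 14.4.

T_C ≈ 291 K

T_H = 38 °C → 38 + 273.15 = 311.15 K.
COP_R = T_C/(T_H − T_C) ⇒ T_C = T_H·COP_R/(1 + COP_R) = 311.15 × 14.4/(1 + 14.4) = 291 K.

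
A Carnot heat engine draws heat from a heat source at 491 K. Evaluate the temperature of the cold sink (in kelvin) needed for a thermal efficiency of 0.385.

T_C ≈ 302 K

From η = 1 − T_C/T_H, T_C = T_H·(1 − η) = 491.00 × (1 − 0.385) = 302 K.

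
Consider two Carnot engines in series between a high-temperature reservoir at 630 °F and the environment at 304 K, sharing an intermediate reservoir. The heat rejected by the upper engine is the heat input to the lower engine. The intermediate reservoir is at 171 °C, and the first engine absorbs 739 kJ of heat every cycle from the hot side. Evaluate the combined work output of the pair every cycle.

T_H = 630 °F → (630 − 32) × 5/9 = 332.22 °C = 605.37 K.
Two reversible stages in series are equivalent to a single Carnot engine between T_H and T_C, so η_total = 1 − T_C/T_H = 1 − 304.00/605.37 = 0.4978.
W_total = η_total · Q_H = 0.4978 × 739 = 367.9 kJ.

W_total ≈ 367.9 kJ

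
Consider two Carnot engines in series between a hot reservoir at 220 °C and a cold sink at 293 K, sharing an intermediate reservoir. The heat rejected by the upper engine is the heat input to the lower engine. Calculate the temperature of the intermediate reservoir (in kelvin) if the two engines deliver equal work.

T_H = 220 °C → 220 + 273.15 = 493.15 K.
For reversible stages Q_m = Q_H·(T_m/T_H). Setting W₁ = Q_H(1 − T_m/T_H) equal to W₂ = Q_m(1 − T_C/T_m) = Q_H·(T_m − T_C)/T_H gives T_H − T_m = T_m − T_C, so T_m = (T_H + T_C)/2 = (493.15 + 293.00)/2 = 393.1 K.

T_m ≈ 393.1 K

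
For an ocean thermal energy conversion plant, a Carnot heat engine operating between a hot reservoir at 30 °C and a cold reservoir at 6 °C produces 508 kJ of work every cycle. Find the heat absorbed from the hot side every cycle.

Q_H ≈ 6417 kJ

T_H = 30 °C → 30 + 273.15 = 303.15 K.
T_C = 6 °C → 6 + 273.15 = 279.15 K.
η_rev = 1 − T_C/T_H = 1 − 279.15/303.15 = 0.0792.
Q_H = W/η = 508/0.0792 = 6417 kJ.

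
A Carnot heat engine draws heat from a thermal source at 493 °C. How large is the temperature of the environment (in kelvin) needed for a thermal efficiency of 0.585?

T_H = 493 °C → 493 + 273.15 = 766.15 K.
From η = 1 − T_C/T_H, T_C = T_H·(1 − η) = 766.15 × (1 − 0.585) = 318.0 K.

T_C ≈ 318.0 K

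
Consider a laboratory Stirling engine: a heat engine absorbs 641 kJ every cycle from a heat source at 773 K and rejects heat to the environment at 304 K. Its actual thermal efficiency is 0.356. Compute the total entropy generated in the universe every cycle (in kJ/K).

ΔS_univ ≈ 0.5287 kJ/K

W = η·Q_H = 0.356 × 641 = 228.2 kJ, so Q_C = Q_H − W = 412.8 kJ.
Reservoir entropy changes: ΔS_H = −Q_H/T_H = −641/773.00 = -0.8292 kJ/K and ΔS_C = +Q_C/T_C = 412.8/304.00 = 1.358 kJ/K.
ΔS_univ = −Q_H/T_H + Q_C/T_C = 0.5287 kJ/K (> 0, since η = 0.356 < η_Carnot = 0.607).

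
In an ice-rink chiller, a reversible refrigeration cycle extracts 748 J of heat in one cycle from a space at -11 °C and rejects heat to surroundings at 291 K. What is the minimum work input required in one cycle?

T_C = -11 °C → -11 + 273.15 = 262.15 K.
COP_R = T_C/(T_H − T_C) = 262.15/28.85 = 9.0867.
W = Q_C/COP_R = 748/9.0867 = 82.32 J.

W_in ≈ 82.32 J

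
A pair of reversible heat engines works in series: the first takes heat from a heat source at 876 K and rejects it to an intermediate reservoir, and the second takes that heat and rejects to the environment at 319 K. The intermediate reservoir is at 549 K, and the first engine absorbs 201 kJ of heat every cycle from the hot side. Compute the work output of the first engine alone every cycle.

W₁ ≈ 75.0 kJ

First-stage efficiency η₁ = 1 − T_m/T_H = 1 − 549.00/876.00 = 0.3733.
W₁ = η₁·Q_H = 0.3733 × 201 = 75.0 kJ.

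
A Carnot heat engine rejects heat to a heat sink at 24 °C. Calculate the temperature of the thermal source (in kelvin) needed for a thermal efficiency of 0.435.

T_H ≈ 526 K

T_C = 24 °C → 24 + 273.15 = 297.15 K.
From η = 1 − T_C/T_H, solving for T_H gives T_H = T_C/(1 − η) = 297.15/(1 − 0.435) = 526 K.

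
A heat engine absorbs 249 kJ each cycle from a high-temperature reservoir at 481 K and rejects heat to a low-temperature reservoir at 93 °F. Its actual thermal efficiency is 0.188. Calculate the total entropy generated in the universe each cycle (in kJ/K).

T_C = 93 °F → (93 − 32) × 5/9 = 33.89 °C = 307.04 K.
W = η·Q_H = 0.188 × 249 = 46.81 kJ, so Q_C = Q_H − W = 202.2 kJ.
The hot reservoir loses entropy Q_H/T_H = 249/481.00 = 0.5177 kJ/K; the cold reservoir gains Q_C/T_C = 202.2/307.04 = 0.6585 kJ/K.
ΔS_univ = −Q_H/T_H + Q_C/T_C = 0.141 kJ/K (> 0, since η = 0.188 < η_Carnot = 0.362).

ΔS_univ ≈ 0.141 kJ/K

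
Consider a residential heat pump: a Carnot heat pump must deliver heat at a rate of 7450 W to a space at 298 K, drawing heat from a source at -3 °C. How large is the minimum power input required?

Ẇ_in ≈ 696 W

T_C = -3 °C → -3 + 273.15 = 270.15 K.
Reversible heating COP: COP_HP = T_H/(T_H − T_C) = 298.00/27.85 = 10.7002.
W = Q_H/COP_HP = 7450/10.7002 = 696 W.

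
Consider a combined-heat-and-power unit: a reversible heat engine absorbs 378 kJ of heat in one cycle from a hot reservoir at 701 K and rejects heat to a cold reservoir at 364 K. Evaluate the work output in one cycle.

W ≈ 182 kJ

η_rev = 1 − T_C/T_H = 1 − 364.00/701.00 = 0.4807.
W = η·Q_H = 0.4807 × 378 = 182 kJ.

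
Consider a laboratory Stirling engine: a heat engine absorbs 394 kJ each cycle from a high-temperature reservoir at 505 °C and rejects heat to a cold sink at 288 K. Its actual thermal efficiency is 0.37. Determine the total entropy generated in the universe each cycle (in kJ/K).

ΔS_univ ≈ 0.356 kJ/K

T_H = 505 °C → 505 + 273.15 = 778.15 K.
W = η·Q_H = 0.37 × 394 = 145.8 kJ, so Q_C = Q_H − W = 248.2 kJ.
The hot reservoir loses entropy Q_H/T_H = 394/778.15 = 0.5063 kJ/K; the cold reservoir gains Q_C/T_C = 248.2/288.00 = 0.8619 kJ/K.
ΔS_univ = −Q_H/T_H + Q_C/T_C = 0.356 kJ/K (> 0, since η = 0.37 < η_Carnot = 0.630).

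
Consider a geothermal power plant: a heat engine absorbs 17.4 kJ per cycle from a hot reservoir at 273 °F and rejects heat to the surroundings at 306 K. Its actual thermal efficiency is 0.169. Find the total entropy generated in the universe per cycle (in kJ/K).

ΔS_univ ≈ 0.004505 kJ/K

T_H = 273 °F → (273 − 32) × 5/9 = 133.89 °C = 407.04 K.
W = η·Q_H = 0.169 × 17.4 = 2.941 kJ, so Q_C = Q_H − W = 14.46 kJ.
The hot reservoir loses entropy Q_H/T_H = 17.4/407.04 = 0.04275 kJ/K; the cold reservoir gains Q_C/T_C = 14.46/306.00 = 0.04725 kJ/K.
ΔS_univ = −Q_H/T_H + Q_C/T_C = 0.004505 kJ/K (> 0, since η = 0.169 < η_Carnot = 0.248).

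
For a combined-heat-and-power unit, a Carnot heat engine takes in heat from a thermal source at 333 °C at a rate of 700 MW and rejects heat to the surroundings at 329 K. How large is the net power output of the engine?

Ẇ ≈ 320 MW

T_H = 333 °C → 333 + 273.15 = 606.15 K.
η_rev = 1 − T_C/T_H = 1 − 329.00/606.15 = 0.4572.
W = η·Q_H = 0.4572 × 700 = 320 MW.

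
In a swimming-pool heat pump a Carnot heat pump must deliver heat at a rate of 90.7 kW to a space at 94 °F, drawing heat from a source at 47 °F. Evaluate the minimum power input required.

T_H = 94 °F → (94 − 32) × 5/9 = 34.44 °C = 307.59 K.
T_C = 47 °F → (47 − 32) × 5/9 = 8.33 °C = 281.48 K.
The Carnot heat-pump COP is COP_HP = T_H/(T_H − T_C) = 307.59/26.11 = 11.7802.
W = Q_H/COP_HP = 90.7/11.7802 = 7.70 kW.

Ẇ_in ≈ 7.70 kW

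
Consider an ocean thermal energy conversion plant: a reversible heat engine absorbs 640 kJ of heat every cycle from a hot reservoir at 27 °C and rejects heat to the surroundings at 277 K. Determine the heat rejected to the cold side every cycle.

Q_C ≈ 591 kJ

T_H = 27 °C → 27 + 273.15 = 300.15 K.
For a reversible engine, η = 1 − T_C/T_H = 1 − 277.00/300.15 = 0.0771.
For a reversible cycle Q_C/Q_H = T_C/T_H, so Q_C = 640 × 277.00/300.15 = 591 kJ.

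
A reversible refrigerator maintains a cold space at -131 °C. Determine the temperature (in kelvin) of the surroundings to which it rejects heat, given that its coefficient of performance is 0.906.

T_H ≈ 299.0 K

T_C = -131 °C → -131 + 273.15 = 142.15 K.
COP_R = T_C/(T_H − T_C) ⇒ T_H = T_C·(1 + 1/COP_R) = 142.15 × (1 + 1/0.906) = 299.0 K.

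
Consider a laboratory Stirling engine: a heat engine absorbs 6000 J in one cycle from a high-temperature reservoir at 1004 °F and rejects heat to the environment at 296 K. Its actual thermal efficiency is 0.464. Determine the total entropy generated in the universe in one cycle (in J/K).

T_H = 1004 °F → (1004 − 32) × 5/9 = 540.00 °C = 813.15 K.
W = η·Q_H = 0.464 × 6000 = 2784 J, so Q_C = Q_H − W = 3216 J.
The hot reservoir loses entropy Q_H/T_H = 6000/813.15 = 7.379 J/K; the cold reservoir gains Q_C/T_C = 3216/296.00 = 10.86 J/K.
ΔS_univ = −Q_H/T_H + Q_C/T_C = 3.49 J/K (> 0, since η = 0.464 < η_Carnot = 0.636).

ΔS_univ ≈ 3.49 J/K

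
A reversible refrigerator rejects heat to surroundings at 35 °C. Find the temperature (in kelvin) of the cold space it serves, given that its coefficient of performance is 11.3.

T_C ≈ 283 K

T_H = 35 °C → 35 + 273.15 = 308.15 K.
COP_R = T_C/(T_H − T_C) ⇒ T_C = T_H·COP_R/(1 + COP_R) = 308.15 × 11.3/(1 + 11.3) = 283 K.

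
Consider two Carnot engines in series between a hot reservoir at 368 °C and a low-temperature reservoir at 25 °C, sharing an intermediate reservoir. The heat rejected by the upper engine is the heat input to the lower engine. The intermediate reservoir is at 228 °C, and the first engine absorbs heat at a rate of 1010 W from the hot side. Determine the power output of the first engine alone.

Ẇ₁ ≈ 221 W

T_H = 368 °C → 368 + 273.15 = 641.15 K.
T_C = 25 °C → 25 + 273.15 = 298.15 K.
T_m = 228 °C → 228 + 273.15 = 501.15 K.
First-stage efficiency η₁ = 1 − T_m/T_H = 1 − 501.15/641.15 = 0.2184.
W₁ = η₁·Q_H = 0.2184 × 1010 = 221 W.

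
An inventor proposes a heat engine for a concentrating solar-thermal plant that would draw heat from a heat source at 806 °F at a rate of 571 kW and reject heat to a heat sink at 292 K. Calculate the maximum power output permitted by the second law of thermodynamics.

Ẇ_max ≈ 333.9 kW

T_H = 806 °F → (806 − 32) × 5/9 = 430.00 °C = 703.15 K.
No engine can exceed the Carnot limit: η_max = 1 − T_C/T_H = 1 − 292.00/703.15 = 0.5847.
W_max = η_max · Q_H = 0.5847 × 571 = 333.9 kW.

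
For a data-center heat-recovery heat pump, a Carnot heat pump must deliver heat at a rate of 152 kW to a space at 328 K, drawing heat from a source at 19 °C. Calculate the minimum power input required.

Ẇ_in ≈ 16.6 kW

T_C = 19 °C → 19 + 273.15 = 292.15 K.
COP_HP = T_H/(T_H − T_C) = 328.00/35.85 = 9.1492.
W = Q_H/COP_HP = 152/9.1492 = 16.6 kW.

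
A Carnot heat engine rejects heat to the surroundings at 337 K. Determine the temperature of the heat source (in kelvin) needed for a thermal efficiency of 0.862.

T_H ≈ 2440 K

From η = 1 − T_C/T_H, solving for T_H gives T_H = T_C/(1 − η) = 337.00/(1 − 0.862) = 2440 K.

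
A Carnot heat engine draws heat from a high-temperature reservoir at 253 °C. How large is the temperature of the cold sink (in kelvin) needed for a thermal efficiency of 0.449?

T_H = 253 °C → 253 + 273.15 = 526.15 K.
From η = 1 − T_C/T_H, T_C = T_H·(1 − η) = 526.15 × (1 − 0.449) = 290 K.

T_C ≈ 290 K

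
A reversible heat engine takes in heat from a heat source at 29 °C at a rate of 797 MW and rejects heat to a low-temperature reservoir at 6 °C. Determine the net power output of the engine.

T_H = 29 °C → 29 + 273.15 = 302.15 K.
T_C = 6 °C → 6 + 273.15 = 279.15 K.
The Carnot efficiency is η = 1 − T_C/T_H = 1 − 279.15/302.15 = 0.0761.
W = η·Q_H = 0.0761 × 797 = 60.67 MW.

Ẇ ≈ 60.67 MW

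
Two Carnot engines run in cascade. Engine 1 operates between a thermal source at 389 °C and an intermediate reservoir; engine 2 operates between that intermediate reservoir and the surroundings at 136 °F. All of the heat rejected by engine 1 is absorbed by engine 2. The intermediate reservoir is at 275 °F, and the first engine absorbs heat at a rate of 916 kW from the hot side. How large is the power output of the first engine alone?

Ẇ₁ ≈ 351.4 kW

T_H = 389 °C → 389 + 273.15 = 662.15 K.
T_C = 136 °F → (136 − 32) × 5/9 = 57.78 °C = 330.93 K.
T_m = 275 °F → (275 − 32) × 5/9 = 135.00 °C = 408.15 K.
First-stage efficiency η₁ = 1 − T_m/T_H = 1 − 408.15/662.15 = 0.3836.
W₁ = η₁·Q_H = 0.3836 × 916 = 351.4 kW.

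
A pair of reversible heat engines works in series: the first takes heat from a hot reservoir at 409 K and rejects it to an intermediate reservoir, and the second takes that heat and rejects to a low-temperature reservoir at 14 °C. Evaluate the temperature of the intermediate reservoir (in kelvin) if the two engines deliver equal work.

T_m ≈ 348 K

T_C = 14 °C → 14 + 273.15 = 287.15 K.
For reversible stages Q_m = Q_H·(T_m/T_H). Setting W₁ = Q_H(1 − T_m/T_H) equal to W₂ = Q_m(1 − T_C/T_m) = Q_H·(T_m − T_C)/T_H gives T_H − T_m = T_m − T_C, so T_m = (T_H + T_C)/2 = (409.00 + 287.15)/2 = 348 K.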